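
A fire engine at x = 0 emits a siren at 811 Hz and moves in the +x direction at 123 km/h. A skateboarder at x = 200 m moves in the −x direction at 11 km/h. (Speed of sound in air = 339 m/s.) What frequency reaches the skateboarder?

123 km/h = 34.17 m/s; 11 km/h = 3.056 m/s.
The observer lies on the +x side, so the source is heading toward the observer and the observer is heading toward the source.
General Doppler shift: f' = f · (v + v_o)/(v − v_s).
f' = 811 × (339 + 3.056)/(339 − 34.17) = 811 × 342.06/304.83 ≈ 910 Hz.

910 Hz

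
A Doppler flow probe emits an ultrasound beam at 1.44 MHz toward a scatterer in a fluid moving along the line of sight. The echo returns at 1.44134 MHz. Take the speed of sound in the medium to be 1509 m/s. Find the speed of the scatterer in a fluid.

0.70 m/s

Double Doppler shift off a moving reflector: f₂ = f₀ · (v + u)/(v − u) (u > 0 toward emitter).
Rearranging, u = v · (f₂ − f₀)/(f₂ + f₀) = 1509 × 0.00134/2.88134 ≈ 0.70 m/s.
So the scatterer in a fluid is moving at 0.70 m/s toward the emitter.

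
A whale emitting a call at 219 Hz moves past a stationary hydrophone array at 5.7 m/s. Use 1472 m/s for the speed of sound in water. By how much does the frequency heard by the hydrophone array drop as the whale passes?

Approaching: f₁ = f · v/(v − v_s) = 219 × 1472/1466.3 ≈ 219.85 Hz.
Receding: f₂ = f · v/(v + v_s) = 219 × 1472/1477.7 ≈ 218.16 Hz.
Drop: f₁ − f₂ = 2f·v·v_s/(v² − v_s²) = 2 × 219 × 1472 × 5.7/(1472² − 5.7²) ≈ 1.70 Hz.

1.70 Hz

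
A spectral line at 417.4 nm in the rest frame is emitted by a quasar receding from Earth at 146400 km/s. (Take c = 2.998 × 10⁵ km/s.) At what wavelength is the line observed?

711.9 nm

β = v/c = 146400/299800 = 0.4883.
Relativistic Doppler for wavelength: λ' = λ₀ · √((1 + β)/(1 − β)).
λ' = 417.4 × √(1.4883/0.5117) = 417.4 × 1.70550 ≈ 711.9 nm.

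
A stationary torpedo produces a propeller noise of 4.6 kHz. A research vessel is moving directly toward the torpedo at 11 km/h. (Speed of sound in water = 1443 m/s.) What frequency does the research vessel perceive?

11 km/h = 3.056 m/s.
Only the observer moves, toward the source, so f' = f · (v + v_o)/v.
f' = 4.6 × (1443 + 3.056)/1443 = 4.6 × 1446.1/1443 ≈ 4.61 kHz.

4.61 kHz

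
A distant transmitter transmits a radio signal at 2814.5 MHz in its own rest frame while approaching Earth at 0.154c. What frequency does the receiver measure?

3287.1 MHz

Relativistic Doppler for frequency: f' = f₀ · √((1 + β)/(1 − β)).
f' = 2814.5 × √(1.1540/0.8460) = 2814.5 × 1.16793 ≈ 3287.1 MHz.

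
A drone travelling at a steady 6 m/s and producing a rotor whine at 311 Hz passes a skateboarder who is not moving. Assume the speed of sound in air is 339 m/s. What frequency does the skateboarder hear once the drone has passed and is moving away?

Receding: f₂ = f · v/(v + v_s) = 311 × 339/345 ≈ 306 Hz.

306 Hz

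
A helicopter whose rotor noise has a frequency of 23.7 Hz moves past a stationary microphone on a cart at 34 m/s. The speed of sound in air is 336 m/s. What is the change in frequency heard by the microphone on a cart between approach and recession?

Approaching: f₁ = f · v/(v − v_s) = 23.7 × 336/302 ≈ 26.37 Hz.
Receding: f₂ = f · v/(v + v_s) = 23.7 × 336/370 ≈ 21.52 Hz.
Drop: f₁ − f₂ = 2f·v·v_s/(v² − v_s²) = 2 × 23.7 × 336 × 34/(336² − 34²) ≈ 4.85 Hz.

4.85 Hz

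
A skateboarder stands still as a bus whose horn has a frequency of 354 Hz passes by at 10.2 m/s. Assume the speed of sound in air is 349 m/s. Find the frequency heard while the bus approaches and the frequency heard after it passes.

365 Hz approaching; 344 Hz receding

Approaching: f₁ = f · v/(v − v_s) = 354 × 349/338.8 ≈ 365 Hz.
Receding: f₂ = f · v/(v + v_s) = 354 × 349/359.2 ≈ 344 Hz.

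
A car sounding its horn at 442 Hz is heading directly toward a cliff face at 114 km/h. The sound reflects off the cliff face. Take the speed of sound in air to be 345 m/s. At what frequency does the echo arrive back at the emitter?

114 km/h = 31.67 m/s.
The cliff face receives the sound from a moving source: f₁ = f₀ · v/(v − v_e) = 442 × 345/313.33 ≈ 487 Hz.
On the return leg the car is a moving observer: f₂ = f₁ · (v + v_e)/v = 487 × 376.67/345 ≈ 531 Hz.

531 Hz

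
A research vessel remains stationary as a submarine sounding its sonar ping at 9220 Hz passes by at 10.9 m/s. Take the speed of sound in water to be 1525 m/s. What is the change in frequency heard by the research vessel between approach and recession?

Approaching: f₁ = f · v/(v − v_s) = 9220 × 1525/1514.1 ≈ 9286 Hz.
Receding: f₂ = f · v/(v + v_s) = 9220 × 1525/1535.9 ≈ 9155 Hz.
Drop: f₁ − f₂ = 2f·v·v_s/(v² − v_s²) = 2 × 9220 × 1525 × 10.9/(1525² − 10.9²) ≈ 132 Hz.

132 Hz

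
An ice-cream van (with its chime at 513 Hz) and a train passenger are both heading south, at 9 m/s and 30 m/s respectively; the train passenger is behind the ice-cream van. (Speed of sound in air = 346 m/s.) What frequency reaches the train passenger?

543 Hz

The train passenger is behind, so the ice-cream van is moving away from it while the train passenger is moving toward the ice-cream van.
With source receding and observer approaching, f' = f · (v + v_o)/(v + v_s).
f' = 513 × (346 + 30)/(346 + 9) = 513 × 376/355 ≈ 543 Hz.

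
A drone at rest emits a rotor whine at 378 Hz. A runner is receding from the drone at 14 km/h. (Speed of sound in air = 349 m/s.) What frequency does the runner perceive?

14 km/h = 3.889 m/s.
Moving observer, stationary source: f' = f · (v − v_o)/v.
f' = 378 × (349 − 3.889)/349 = 378 × 345.11/349 ≈ 374 Hz.

374 Hz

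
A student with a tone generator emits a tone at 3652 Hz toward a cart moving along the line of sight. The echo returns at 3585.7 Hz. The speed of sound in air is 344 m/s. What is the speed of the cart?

3.2 m/s

Double Doppler shift off a moving reflector: f₂ = f₀ · (v + u)/(v − u) (u > 0 toward emitter).
Rearranging, u = v · (f₂ − f₀)/(f₂ + f₀) = 344 × -66.3/7237.7 ≈ -3.2 m/s.
So the cart is moving at 3.2 m/s away from the emitter.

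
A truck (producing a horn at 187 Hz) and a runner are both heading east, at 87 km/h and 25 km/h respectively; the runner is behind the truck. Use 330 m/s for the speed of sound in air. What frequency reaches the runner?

178 Hz

87 km/h = 24.17 m/s; 25 km/h = 6.944 m/s.
The runner is behind, so the truck is moving away from it while the runner is moving toward the truck.
Both move, so f' = f · (v + v_o)/(v + v_s).
f' = 187 × (330 + 6.944)/(330 + 24.17) = 187 × 336.94/354.17 ≈ 178 Hz.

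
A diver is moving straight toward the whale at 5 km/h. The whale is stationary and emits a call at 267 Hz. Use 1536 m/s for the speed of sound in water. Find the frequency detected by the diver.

5 km/h = 1.389 m/s.
Only the observer moves, toward the source, so f' = f · (v + v_o)/v.
f' = 267 × (1536 + 1.389)/1536 = 267 × 1537.4/1536 ≈ 267 Hz.

267 Hz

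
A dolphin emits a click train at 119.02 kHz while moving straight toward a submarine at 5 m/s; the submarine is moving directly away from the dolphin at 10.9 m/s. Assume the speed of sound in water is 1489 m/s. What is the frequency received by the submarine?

118.5 kHz

With source approaching and observer receding, f' = f · (v − v_o)/(v − v_s).
f' = 119.02 × (1489 − 10.9)/(1489 − 5) = 119.02 × 1478.1/1484 ≈ 118.5 kHz.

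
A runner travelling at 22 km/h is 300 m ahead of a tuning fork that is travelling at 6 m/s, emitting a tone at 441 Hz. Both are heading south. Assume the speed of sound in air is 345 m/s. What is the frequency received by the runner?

22 km/h = 6.111 m/s.
The runner is ahead, so the tuning fork is moving toward it while the runner is moving away from the tuning fork.
With source approaching and observer receding, f' = f · (v − v_o)/(v − v_s).
f' = 441 × (345 − 6.111)/(345 − 6) = 441 × 338.89/339 ≈ 441 Hz.

441 Hz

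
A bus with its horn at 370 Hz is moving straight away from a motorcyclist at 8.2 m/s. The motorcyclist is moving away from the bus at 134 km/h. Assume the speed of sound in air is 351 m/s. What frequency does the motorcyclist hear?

323 Hz

134 km/h = 37.22 m/s.
With source receding and observer receding, f' = f · (v − v_o)/(v + v_s).
f' = 370 × (351 − 37.22)/(351 + 8.2) = 370 × 313.78/359.2 ≈ 323 Hz.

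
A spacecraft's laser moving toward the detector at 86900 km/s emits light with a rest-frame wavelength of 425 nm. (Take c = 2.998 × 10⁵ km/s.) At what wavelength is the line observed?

315.3 nm

β = v/c = 86900/299800 = 0.2899.
Relativistic Doppler for wavelength: λ' = λ₀ · √((1 − β)/(1 + β)).
λ' = 425 × √(0.7101/1.2899) = 425 × 0.74199 ≈ 315.3 nm.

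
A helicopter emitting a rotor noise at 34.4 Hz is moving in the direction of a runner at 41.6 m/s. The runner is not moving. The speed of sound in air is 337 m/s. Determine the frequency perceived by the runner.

With the source moving toward a stationary observer, f' = f · v/(v − v_s).
f' = 34.4 × 337/(337 − 41.6) = 34.4 × 337/295.4 ≈ 39.2 Hz.

39.2 Hz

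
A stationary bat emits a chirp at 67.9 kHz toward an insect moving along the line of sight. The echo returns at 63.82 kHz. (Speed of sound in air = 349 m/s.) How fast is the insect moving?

10.8 m/s

Double Doppler shift off a moving reflector: f₂ = f₀ · (v + u)/(v − u) (u > 0 toward emitter).
Rearranging, u = v · (f₂ − f₀)/(f₂ + f₀) = 349 × -4.08/131.72 ≈ -10.8 m/s.
So the insect is moving at 10.8 m/s away from the emitter.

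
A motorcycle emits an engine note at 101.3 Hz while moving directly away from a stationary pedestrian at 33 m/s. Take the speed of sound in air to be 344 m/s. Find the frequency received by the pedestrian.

92 Hz

Only the source moves, away from the listener, so f' = f · v/(v + v_s).
f' = 101.3 × 344/(344 + 33) = 101.3 × 344/377 ≈ 92 Hz.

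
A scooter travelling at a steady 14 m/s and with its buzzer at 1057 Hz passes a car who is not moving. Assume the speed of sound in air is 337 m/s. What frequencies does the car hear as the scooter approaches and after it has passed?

Approaching: f₁ = f · v/(v − v_s) = 1057 × 337/323 ≈ 1103 Hz.
Receding: f₂ = f · v/(v + v_s) = 1057 × 337/351 ≈ 1015 Hz.

1103 Hz approaching; 1015 Hz receding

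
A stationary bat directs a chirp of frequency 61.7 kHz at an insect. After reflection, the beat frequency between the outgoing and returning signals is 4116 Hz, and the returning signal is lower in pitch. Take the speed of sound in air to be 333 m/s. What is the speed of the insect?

11.5 m/s

Double Doppler shift off a moving reflector: f₂ = f₀ · (v + u)/(v − u) (u > 0 toward emitter).
Returning signal is lower, so f₂ = f₀ − Δf = 61700 − 4116 = 57584 Hz.
Rearranging, u = v · (f₂ − f₀)/(f₂ + f₀) = 333 × -4116/119284 ≈ -11.5 m/s.
So the insect is moving at 11.5 m/s away from the emitter.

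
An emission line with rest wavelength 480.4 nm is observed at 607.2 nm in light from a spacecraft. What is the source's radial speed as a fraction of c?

0.230c

λ'/λ₀ = 1.2639 > 1 (redshift), so the source is receding.
λ'/λ₀ = √((1 + β)/(1 − β)) for a receding source ⇒ β = (r² − 1)/(r² + 1) with r = λ'/λ₀.
β = (1.5976 − 1)/(1.5976 + 1) ≈ 0.230.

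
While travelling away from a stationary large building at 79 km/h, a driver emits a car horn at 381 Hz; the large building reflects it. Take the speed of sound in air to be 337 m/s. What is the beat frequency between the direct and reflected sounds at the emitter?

79 km/h = 21.94 m/s.
The large building receives the sound from a moving source: f₁ = f₀ · v/(v + v_e) = 381 × 337/358.94 ≈ 357.7 Hz.
On the return leg the driver is a moving observer: f₂ = f₁ · (v − v_e)/v = 357.7 × 315.06/337 ≈ 334.4 Hz.
Equivalently f₂ = f₀ · (v − v_e)/(v + v_e).
Beat against the emitted tone: |f₂ − f₀| = 2v_e·f₀/(v + v_e) = 2 × 21.94 × 381/358.94 ≈ 46.6 Hz.

46.6 Hz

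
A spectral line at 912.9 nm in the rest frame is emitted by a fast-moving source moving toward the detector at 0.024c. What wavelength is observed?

891.2 nm

Relativistic Doppler for wavelength: λ' = λ₀ · √((1 − β)/(1 + β)).
λ' = 912.9 × √(0.9760/1.0240) = 912.9 × 0.97628 ≈ 891.2 nm.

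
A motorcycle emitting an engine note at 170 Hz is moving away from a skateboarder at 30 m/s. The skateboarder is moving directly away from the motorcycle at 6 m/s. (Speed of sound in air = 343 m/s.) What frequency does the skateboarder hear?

Both move, so f' = f · (v − v_o)/(v + v_s).
f' = 170 × (343 − 6)/(343 + 30) = 170 × 337/373 ≈ 154 Hz.

154 Hz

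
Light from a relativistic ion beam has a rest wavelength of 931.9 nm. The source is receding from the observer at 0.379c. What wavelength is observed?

1388.7 nm

Relativistic Doppler for wavelength: λ' = λ₀ · √((1 + β)/(1 − β)).
λ' = 931.9 × √(1.3790/0.6210) = 931.9 × 1.49017 ≈ 1388.7 nm.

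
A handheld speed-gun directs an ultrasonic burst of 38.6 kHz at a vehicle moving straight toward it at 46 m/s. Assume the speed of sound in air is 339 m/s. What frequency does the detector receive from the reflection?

The vehicle first receives the wave as a moving observer: f₁ = f₀ · (v + u)/v = 38.6 × (339 + 46)/339 ≈ 43.8 kHz.
On reflection it acts as a source moving toward the stationary detector: f₂ = f₁ · v/(v − u) = 43.8 × 339/293 ≈ 50.7 kHz.
Equivalently f₂ = f₀ · (v + u)/(v − u).

50.7 kHz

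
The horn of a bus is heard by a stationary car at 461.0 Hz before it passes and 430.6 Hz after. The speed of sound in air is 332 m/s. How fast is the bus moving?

f₁/f₂ = (v + v_s)/(v − v_s), so v_s = v · (f₁ − f₂)/(f₁ + f₂).
v_s = 332 × (461.0 − 430.6)/(461.0 + 430.6) = 332 × 30.4/891.6 ≈ 11.3 m/s.

11.3 m/s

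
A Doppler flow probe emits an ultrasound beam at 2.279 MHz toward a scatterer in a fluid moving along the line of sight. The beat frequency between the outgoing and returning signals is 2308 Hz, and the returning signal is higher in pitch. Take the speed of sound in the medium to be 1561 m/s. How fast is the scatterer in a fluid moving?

Double Doppler shift off a moving reflector: f₂ = f₀ · (v + u)/(v − u) (u > 0 toward emitter).
Returning signal is higher, so f₂ = f₀ + Δf = 2279000 + 2308 = 2281308 Hz.
Rearranging, u = v · (f₂ − f₀)/(f₂ + f₀) = 1561 × 2308/4560308 ≈ 0.79 m/s.
So the scatterer in a fluid is moving at 0.79 m/s toward the emitter.

0.79 m/s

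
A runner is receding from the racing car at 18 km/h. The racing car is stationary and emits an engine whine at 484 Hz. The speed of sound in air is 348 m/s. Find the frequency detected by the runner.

18 km/h = 5 m/s.
Moving observer, stationary source: f' = f · (v − v_o)/v.
f' = 484 × (348 − 5)/348 = 484 × 343/348 ≈ 477 Hz.

477 Hz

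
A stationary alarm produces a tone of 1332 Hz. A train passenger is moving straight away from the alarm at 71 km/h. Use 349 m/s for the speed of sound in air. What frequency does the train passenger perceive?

1257 Hz

71 km/h = 19.72 m/s.
Moving observer, stationary source: f' = f · (v − v_o)/v.
f' = 1332 × (349 − 19.72)/349 = 1332 × 329.28/349 ≈ 1257 Hz.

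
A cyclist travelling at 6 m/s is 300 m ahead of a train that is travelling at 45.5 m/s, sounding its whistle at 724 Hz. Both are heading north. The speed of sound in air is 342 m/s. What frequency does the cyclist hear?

The cyclist is ahead, so the train is moving toward it while the cyclist is moving away from the train.
With source approaching and observer receding, f' = f · (v − v_o)/(v − v_s).
f' = 724 × (342 − 6)/(342 − 45.5) = 724 × 336/296.5 ≈ 820 Hz.

820 Hz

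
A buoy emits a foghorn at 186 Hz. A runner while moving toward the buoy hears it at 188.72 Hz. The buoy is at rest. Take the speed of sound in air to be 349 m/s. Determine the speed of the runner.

f' = f · (v + v_o)/v ⇒ v_o = v · |f'/f − 1|.
v_o = 349 × |188.72/186 − 1| = 349 × 0.01462 ≈ 5.1 m/s.

5.1 m/s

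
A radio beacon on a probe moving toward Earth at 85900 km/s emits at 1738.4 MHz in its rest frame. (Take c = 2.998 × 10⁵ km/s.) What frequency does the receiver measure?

2334.4 MHz

β = v/c = 85900/299800 = 0.2865.
Relativistic Doppler for frequency: f' = f₀ · √((1 + β)/(1 − β)).
f' = 1738.4 × √(1.2865/0.7135) = 1738.4 × 1.34283 ≈ 2334.4 MHz.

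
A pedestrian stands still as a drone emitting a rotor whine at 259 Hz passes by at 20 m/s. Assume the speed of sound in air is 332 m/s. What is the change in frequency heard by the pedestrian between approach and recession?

31.3 Hz

Approaching: f₁ = f · v/(v − v_s) = 259 × 332/312 ≈ 275.6 Hz.
Receding: f₂ = f · v/(v + v_s) = 259 × 332/352 ≈ 244.3 Hz.
Drop: f₁ − f₂ = 2f·v·v_s/(v² − v_s²) = 2 × 259 × 332 × 20/(332² − 20²) ≈ 31.3 Hz.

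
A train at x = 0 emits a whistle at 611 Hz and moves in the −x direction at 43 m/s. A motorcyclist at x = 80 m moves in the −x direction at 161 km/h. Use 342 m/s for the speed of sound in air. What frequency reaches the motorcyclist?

161 km/h = 44.72 m/s.
The observer lies on the +x side, so the source is heading away from the observer and the observer is heading toward the source.
General Doppler shift: f' = f · (v + v_o)/(v + v_s).
f' = 611 × (342 + 44.72)/(342 + 43) = 611 × 386.72/385 ≈ 614 Hz.

614 Hz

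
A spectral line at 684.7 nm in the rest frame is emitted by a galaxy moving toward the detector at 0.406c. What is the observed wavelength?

Relativistic Doppler for wavelength: λ' = λ₀ · √((1 − β)/(1 + β)).
λ' = 684.7 × √(0.5940/1.4060) = 684.7 × 0.64998 ≈ 445.0 nm.

445.0 nm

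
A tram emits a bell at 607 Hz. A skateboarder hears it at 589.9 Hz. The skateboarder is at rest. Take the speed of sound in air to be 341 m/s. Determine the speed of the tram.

9.9 m/s

f' < f, so the tram is receding.
f' = f · v/(v + v_s) ⇒ v_s = v · |1 − f/f'|.
v_s = 341 × |1 − 607/589.9| = 341 × 0.02899 ≈ 9.9 m/s.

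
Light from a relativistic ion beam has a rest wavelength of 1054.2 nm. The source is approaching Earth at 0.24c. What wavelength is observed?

825.3 nm

Relativistic Doppler for wavelength: λ' = λ₀ · √((1 − β)/(1 + β)).
λ' = 1054.2 × √(0.7600/1.2400) = 1054.2 × 0.78288 ≈ 825.3 nm.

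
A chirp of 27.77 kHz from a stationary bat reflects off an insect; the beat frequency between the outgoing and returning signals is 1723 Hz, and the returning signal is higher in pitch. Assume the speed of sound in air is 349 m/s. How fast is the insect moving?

10.5 m/s

Double Doppler shift off a moving reflector: f₂ = f₀ · (v + u)/(v − u) (u > 0 toward emitter).
Returning signal is higher, so f₂ = f₀ + Δf = 27770 + 1723 = 29493 Hz.
Rearranging, u = v · (f₂ − f₀)/(f₂ + f₀) = 349 × 1723/57263 ≈ 10.5 m/s.
So the insect is moving at 10.5 m/s toward the emitter.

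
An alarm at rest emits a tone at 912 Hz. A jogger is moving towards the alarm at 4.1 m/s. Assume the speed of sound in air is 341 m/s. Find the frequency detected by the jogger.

Only the observer moves, toward the source, so f' = f · (v + v_o)/v.
f' = 912 × (341 + 4.1)/341 = 912 × 345.1/341 ≈ 923 Hz.

923 Hz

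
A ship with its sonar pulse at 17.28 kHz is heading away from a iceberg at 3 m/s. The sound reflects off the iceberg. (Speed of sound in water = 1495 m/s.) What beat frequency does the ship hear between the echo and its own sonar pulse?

69 Hz

The iceberg receives the sound from a moving source: f₁ = f₀ · v/(v + v_e) = 17.28 × 1495/1498 ≈ 17.2454 kHz.
On the return leg the ship is a moving observer: f₂ = f₁ · (v − v_e)/v = 17.2454 × 1492/1495 ≈ 17.2108 kHz.
Equivalently f₂ = f₀ · (v − v_e)/(v + v_e).
Beat against the emitted tone (with f₀ = 17280 Hz): |f₂ − f₀| = 2v_e·f₀/(v + v_e) = 2 × 3 × 17280/1498 ≈ 69 Hz.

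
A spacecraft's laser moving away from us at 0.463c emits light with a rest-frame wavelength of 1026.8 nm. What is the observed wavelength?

1694.8 nm

Relativistic Doppler for wavelength: λ' = λ₀ · √((1 + β)/(1 − β)).
λ' = 1026.8 × √(1.4630/0.5370) = 1026.8 × 1.65057 ≈ 1694.8 nm.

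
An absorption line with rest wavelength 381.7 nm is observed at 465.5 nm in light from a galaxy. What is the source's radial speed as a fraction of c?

λ'/λ₀ = 1.2195 > 1 (redshift), so the source is receding.
λ'/λ₀ = √((1 + β)/(1 − β)) for a receding source ⇒ β = (r² − 1)/(r² + 1) with r = λ'/λ₀.
β = (1.4873 − 1)/(1.4873 + 1) ≈ 0.196.

0.196c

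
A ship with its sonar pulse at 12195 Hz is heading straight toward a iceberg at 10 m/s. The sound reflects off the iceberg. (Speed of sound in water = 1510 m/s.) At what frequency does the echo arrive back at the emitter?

The iceberg receives the sound from a moving source: f₁ = f₀ · v/(v − v_e) = 12195 × 1510/1500 ≈ 12276 Hz.
On the return leg the ship is a moving observer: f₂ = f₁ · (v + v_e)/v = 12276 × 1520/1510 ≈ 12358 Hz.
Equivalently f₂ = f₀ · (v + v_e)/(v − v_e).

12358 Hz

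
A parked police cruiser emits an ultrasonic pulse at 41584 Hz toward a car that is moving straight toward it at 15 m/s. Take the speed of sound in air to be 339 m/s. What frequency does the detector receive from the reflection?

45434 Hz

The car first receives the wave as a moving observer: f₁ = f₀ · (v + u)/v = 41584 × (339 + 15)/339 ≈ 43424 Hz.
On reflection it acts as a source moving toward the stationary detector: f₂ = f₁ · v/(v − u) = 43424 × 339/324 ≈ 45434 Hz.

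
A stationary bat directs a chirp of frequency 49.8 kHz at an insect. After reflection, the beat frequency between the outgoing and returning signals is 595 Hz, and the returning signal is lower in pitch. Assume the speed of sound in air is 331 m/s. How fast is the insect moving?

Double Doppler shift off a moving reflector: f₂ = f₀ · (v + u)/(v − u) (u > 0 toward emitter).
Returning signal is lower, so f₂ = f₀ − Δf = 49800 − 595 = 49205 Hz.
Rearranging, u = v · (f₂ − f₀)/(f₂ + f₀) = 331 × -595/99005 ≈ -1.99 m/s.
So the insect is moving at 1.99 m/s away from the emitter.

1.99 m/s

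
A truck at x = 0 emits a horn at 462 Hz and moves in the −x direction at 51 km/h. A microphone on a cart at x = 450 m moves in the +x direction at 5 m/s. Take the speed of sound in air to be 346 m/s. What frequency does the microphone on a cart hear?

51 km/h = 14.17 m/s.
The observer lies on the +x side, so the source is heading away from the observer and the observer is heading away from the source.
Both move, so f' = f · (v − v_o)/(v + v_s).
f' = 462 × (346 − 5)/(346 + 14.17) = 462 × 341/360.17 ≈ 437 Hz.

437 Hz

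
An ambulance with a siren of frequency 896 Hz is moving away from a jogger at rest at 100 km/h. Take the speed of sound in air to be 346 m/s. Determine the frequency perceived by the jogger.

829 Hz

100 km/h = 27.78 m/s.
Only the source moves, away from the listener, so f' = f · v/(v + v_s).
f' = 896 × 346/(346 + 27.78) = 896 × 346/373.8 ≈ 829 Hz.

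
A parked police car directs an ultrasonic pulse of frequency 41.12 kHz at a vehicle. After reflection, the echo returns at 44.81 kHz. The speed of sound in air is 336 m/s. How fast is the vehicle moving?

14.4 m/s

Double Doppler shift off a moving reflector: f₂ = f₀ · (v + u)/(v − u) (u > 0 toward emitter).
Rearranging, u = v · (f₂ − f₀)/(f₂ + f₀) = 336 × 3.69/85.93 ≈ 14.4 m/s.
So the vehicle is moving at 14.4 m/s toward the emitter.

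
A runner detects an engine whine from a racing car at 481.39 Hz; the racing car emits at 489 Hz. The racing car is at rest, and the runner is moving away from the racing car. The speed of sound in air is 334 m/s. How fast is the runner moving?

f' = f · (v − v_o)/v ⇒ v_o = v · |f'/f − 1|.
v_o = 334 × |481.39/489 − 1| = 334 × 0.01556 ≈ 5.2 m/s.

5.2 m/s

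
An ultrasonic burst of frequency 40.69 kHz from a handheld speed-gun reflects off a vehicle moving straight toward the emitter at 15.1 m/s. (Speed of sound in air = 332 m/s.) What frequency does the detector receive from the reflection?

The vehicle first receives the wave as a moving observer: f₁ = f₀ · (v + u)/v = 40.69 × (332 + 15.1)/332 ≈ 42.5 kHz.
On reflection it acts as a source moving toward the stationary detector: f₂ = f₁ · v/(v − u) = 42.5 × 332/316.9 ≈ 44.6 kHz.

44.6 kHz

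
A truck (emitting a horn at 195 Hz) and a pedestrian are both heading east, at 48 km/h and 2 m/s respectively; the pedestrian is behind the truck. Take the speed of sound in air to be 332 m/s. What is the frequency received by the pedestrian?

48 km/h = 13.33 m/s.
The pedestrian is behind, so the truck is moving away from it while the pedestrian is moving toward the truck.
With source receding and observer approaching, f' = f · (v + v_o)/(v + v_s).
f' = 195 × (332 + 2)/(332 + 13.33) = 195 × 334/345.33 ≈ 189 Hz.

189 Hz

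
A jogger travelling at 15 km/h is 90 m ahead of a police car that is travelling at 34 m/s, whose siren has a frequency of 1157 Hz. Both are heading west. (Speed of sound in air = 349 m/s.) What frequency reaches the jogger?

15 km/h = 4.167 m/s.
The jogger is ahead, so the police car is moving toward it while the jogger is moving away from the police car.
General Doppler shift: f' = f · (v − v_o)/(v − v_s).
f' = 1157 × (349 − 4.167)/(349 − 34) = 1157 × 344.83/315 ≈ 1267 Hz.

1267 Hz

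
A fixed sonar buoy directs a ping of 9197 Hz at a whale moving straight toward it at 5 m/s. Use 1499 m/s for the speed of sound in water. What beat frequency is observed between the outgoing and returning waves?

62 Hz

The whale first receives the wave as a moving observer: f₁ = f₀ · (v + u)/v = 9197 × (1499 + 5)/1499 ≈ 9227.7 Hz.
The reflection then acts as a moving source: f₂ = f₁ · v/(v − u) ≈ 9258.6 Hz.
Beat frequency: |f₂ − f₀| = 2u·f₀/(v − u) = 2 × 5 × 9197/1494 ≈ 62 Hz.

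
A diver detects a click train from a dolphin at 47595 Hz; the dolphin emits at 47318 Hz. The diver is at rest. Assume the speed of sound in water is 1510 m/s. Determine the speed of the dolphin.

f' > f, so the dolphin is approaching.
f' = f · v/(v − v_s) ⇒ v_s = v · |1 − f/f'|.
v_s = 1510 × |1 − 47318/47595| = 1510 × 0.00582 ≈ 8.8 m/s.

8.8 m/s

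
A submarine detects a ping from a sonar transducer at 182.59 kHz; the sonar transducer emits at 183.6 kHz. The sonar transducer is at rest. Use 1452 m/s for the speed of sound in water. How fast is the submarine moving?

f' < f, so the submarine is receding.
f' = f · (v − v_o)/v ⇒ v_o = v · |f'/f − 1|.
v_o = 1452 × |182.59/183.6 − 1| = 1452 × 0.005501 ≈ 8.0 m/s.

8.0 m/s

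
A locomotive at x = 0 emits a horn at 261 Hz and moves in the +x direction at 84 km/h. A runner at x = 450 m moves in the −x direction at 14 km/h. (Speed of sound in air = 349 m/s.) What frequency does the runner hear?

84 km/h = 23.33 m/s; 14 km/h = 3.889 m/s.
The observer lies on the +x side, so the source is heading toward the observer and the observer is heading toward the source.
With source approaching and observer approaching, f' = f · (v + v_o)/(v − v_s).
f' = 261 × (349 + 3.889)/(349 − 23.33) = 261 × 352.89/325.67 ≈ 283 Hz.

283 Hz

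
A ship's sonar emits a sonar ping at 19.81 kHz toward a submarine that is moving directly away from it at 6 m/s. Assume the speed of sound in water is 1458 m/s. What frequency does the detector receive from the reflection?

The submarine first receives the wave as a moving observer: f₁ = f₀ · (v − u)/v = 19.81 × (1458 − 6)/1458 ≈ 19.73 kHz.
On reflection it acts as a source moving away from the stationary detector: f₂ = f₁ · v/(v + u) = 19.73 × 1458/1464 ≈ 19.65 kHz.
Equivalently f₂ = f₀ · (v − u)/(v + u).

19.65 kHz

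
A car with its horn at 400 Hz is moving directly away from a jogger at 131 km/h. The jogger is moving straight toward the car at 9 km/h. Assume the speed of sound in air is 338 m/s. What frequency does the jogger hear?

364 Hz

131 km/h = 36.39 m/s; 9 km/h = 2.5 m/s.
With source receding and observer approaching, f' = f · (v + v_o)/(v + v_s).
f' = 400 × (338 + 2.5)/(338 + 36.39) = 400 × 340.5/374.39 ≈ 364 Hz.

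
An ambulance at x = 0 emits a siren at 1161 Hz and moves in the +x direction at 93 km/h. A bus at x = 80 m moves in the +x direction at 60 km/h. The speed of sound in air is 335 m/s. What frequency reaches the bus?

93 km/h = 25.83 m/s; 60 km/h = 16.67 m/s.
The observer lies on the +x side, so the source is heading toward the observer and the observer is heading away from the source.
With source approaching and observer receding, f' = f · (v − v_o)/(v − v_s).
f' = 1161 × (335 − 16.67)/(335 − 25.83) = 1161 × 318.33/309.17 ≈ 1195 Hz.

1195 Hz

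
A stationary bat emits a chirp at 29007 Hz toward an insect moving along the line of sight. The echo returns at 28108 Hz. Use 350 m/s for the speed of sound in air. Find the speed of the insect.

Double Doppler shift off a moving reflector: f₂ = f₀ · (v + u)/(v − u) (u > 0 toward emitter).
Rearranging, u = v · (f₂ − f₀)/(f₂ + f₀) = 350 × -899/57115 ≈ -5.5 m/s.
So the insect is moving at 5.5 m/s away from the emitter.

5.5 m/s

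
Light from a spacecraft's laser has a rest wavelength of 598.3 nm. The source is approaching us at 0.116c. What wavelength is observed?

532.5 nm

Relativistic Doppler for wavelength: λ' = λ₀ · √((1 − β)/(1 + β)).
λ' = 598.3 × √(0.8840/1.1160) = 598.3 × 0.89001 ≈ 532.5 nm.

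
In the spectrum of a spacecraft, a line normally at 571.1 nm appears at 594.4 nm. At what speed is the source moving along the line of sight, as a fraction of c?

0.040c

λ'/λ₀ = 1.0408 > 1 (redshift), so the source is receding.
λ'/λ₀ = √((1 + β)/(1 − β)) for a receding source ⇒ β = (r² − 1)/(r² + 1) with r = λ'/λ₀.
β = (1.0833 − 1)/(1.0833 + 1) ≈ 0.040.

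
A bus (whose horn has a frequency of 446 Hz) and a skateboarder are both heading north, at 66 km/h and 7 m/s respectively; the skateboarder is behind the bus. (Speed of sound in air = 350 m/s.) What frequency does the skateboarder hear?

432 Hz

66 km/h = 18.33 m/s.
The skateboarder is behind, so the bus is moving away from it while the skateboarder is moving toward the bus.
Both move, so f' = f · (v + v_o)/(v + v_s).
f' = 446 × (350 + 7)/(350 + 18.33) = 446 × 357/368.33 ≈ 432 Hz.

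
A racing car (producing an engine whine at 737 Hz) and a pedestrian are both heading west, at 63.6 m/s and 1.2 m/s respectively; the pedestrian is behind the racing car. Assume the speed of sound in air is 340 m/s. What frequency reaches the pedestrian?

The pedestrian is behind, so the racing car is moving away from it while the pedestrian is moving toward the racing car.
Both move, so f' = f · (v + v_o)/(v + v_s).
f' = 737 × (340 + 1.2)/(340 + 63.6) = 737 × 341.2/403.6 ≈ 623 Hz.

623 Hz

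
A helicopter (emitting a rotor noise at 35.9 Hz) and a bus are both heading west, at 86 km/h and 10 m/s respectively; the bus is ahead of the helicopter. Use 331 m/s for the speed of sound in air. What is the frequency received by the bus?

37.5 Hz

86 km/h = 23.89 m/s.
The bus is ahead, so the helicopter is moving toward it while the bus is moving away from the helicopter.
Both move, so f' = f · (v − v_o)/(v − v_s).
f' = 35.9 × (331 − 10)/(331 − 23.89) = 35.9 × 321/307.11 ≈ 37.5 Hz.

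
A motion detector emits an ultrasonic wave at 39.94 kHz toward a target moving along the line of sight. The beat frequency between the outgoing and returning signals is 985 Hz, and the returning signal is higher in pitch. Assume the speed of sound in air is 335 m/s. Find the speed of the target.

Double Doppler shift off a moving reflector: f₂ = f₀ · (v + u)/(v − u) (u > 0 toward emitter).
Returning signal is higher, so f₂ = f₀ + Δf = 39940 + 985 = 40925 Hz.
Rearranging, u = v · (f₂ − f₀)/(f₂ + f₀) = 335 × 985/80865 ≈ 4.1 m/s.
So the target is moving at 4.1 m/s toward the emitter.

4.1 m/s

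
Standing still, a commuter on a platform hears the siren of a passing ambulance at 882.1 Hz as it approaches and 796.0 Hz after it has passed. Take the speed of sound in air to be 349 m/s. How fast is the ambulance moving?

17.9 m/s

f₁/f₂ = (v + v_s)/(v − v_s), so v_s = v · (f₁ − f₂)/(f₁ + f₂).
v_s = 349 × (882.1 − 796.0)/(882.1 + 796.0) = 349 × 86.1/1678.1 ≈ 17.9 m/s.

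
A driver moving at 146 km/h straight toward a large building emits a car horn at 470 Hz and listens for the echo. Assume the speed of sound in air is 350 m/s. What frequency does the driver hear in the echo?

593 Hz

146 km/h = 40.56 m/s.
The large building receives the sound from a moving source: f₁ = f₀ · v/(v − v_e) = 470 × 350/309.44 ≈ 532 Hz.
On the return leg the driver is a moving observer: f₂ = f₁ · (v + v_e)/v = 532 × 390.56/350 ≈ 593 Hz.
Equivalently f₂ = f₀ · (v + v_e)/(v − v_e).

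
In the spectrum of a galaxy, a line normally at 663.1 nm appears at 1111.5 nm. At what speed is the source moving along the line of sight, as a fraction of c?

0.475c

λ'/λ₀ = 1.6762 > 1 (redshift), so the source is receding.
λ'/λ₀ = √((1 + β)/(1 − β)) for a receding source ⇒ β = (r² − 1)/(r² + 1) with r = λ'/λ₀.
β = (2.8097 − 1)/(2.8097 + 1) ≈ 0.475.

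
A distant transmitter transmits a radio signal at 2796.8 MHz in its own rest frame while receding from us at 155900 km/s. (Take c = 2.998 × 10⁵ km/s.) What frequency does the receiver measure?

β = v/c = 155900/299800 = 0.5200.
Relativistic Doppler for frequency: f' = f₀ · √((1 − β)/(1 + β)).
f' = 2796.8 × √(0.4800/1.5200) = 2796.8 × 0.56194 ≈ 1571.6 MHz.

1571.6 MHz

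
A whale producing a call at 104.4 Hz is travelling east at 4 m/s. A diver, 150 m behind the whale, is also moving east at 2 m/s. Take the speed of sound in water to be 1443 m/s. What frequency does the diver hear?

104 Hz

The diver is behind, so the whale is moving away from it while the diver is moving toward the whale.
Both move, so f' = f · (v + v_o)/(v + v_s).
f' = 104.4 × (1443 + 2)/(1443 + 4) = 104.4 × 1445/1447 ≈ 104 Hz.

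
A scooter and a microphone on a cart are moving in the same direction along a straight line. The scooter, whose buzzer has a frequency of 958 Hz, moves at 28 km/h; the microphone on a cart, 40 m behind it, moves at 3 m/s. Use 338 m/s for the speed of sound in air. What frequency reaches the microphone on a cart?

945 Hz

28 km/h = 7.778 m/s.
The microphone on a cart is behind, so the scooter is moving away from it while the microphone on a cart is moving toward the scooter.
Both move, so f' = f · (v + v_o)/(v + v_s).
f' = 958 × (338 + 3)/(338 + 7.778) = 958 × 341/345.78 ≈ 945 Hz.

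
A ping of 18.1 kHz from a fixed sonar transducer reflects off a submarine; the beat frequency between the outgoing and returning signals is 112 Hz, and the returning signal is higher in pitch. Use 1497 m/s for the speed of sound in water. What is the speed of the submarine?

4.6 m/s

Double Doppler shift off a moving reflector: f₂ = f₀ · (v + u)/(v − u) (u > 0 toward emitter).
Returning signal is higher, so f₂ = f₀ + Δf = 18100 + 112 = 18212 Hz.
Rearranging, u = v · (f₂ − f₀)/(f₂ + f₀) = 1497 × 112/36312 ≈ 4.6 m/s.
So the submarine is moving at 4.6 m/s toward the emitter.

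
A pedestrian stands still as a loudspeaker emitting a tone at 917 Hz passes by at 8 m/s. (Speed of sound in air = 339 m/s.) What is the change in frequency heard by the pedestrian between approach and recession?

Approaching: f₁ = f · v/(v − v_s) = 917 × 339/331 ≈ 939.2 Hz.
Receding: f₂ = f · v/(v + v_s) = 917 × 339/347 ≈ 895.9 Hz.
Drop: f₁ − f₂ = 2f·v·v_s/(v² − v_s²) = 2 × 917 × 339 × 8/(339² − 8²) ≈ 43.3 Hz.

43.3 Hz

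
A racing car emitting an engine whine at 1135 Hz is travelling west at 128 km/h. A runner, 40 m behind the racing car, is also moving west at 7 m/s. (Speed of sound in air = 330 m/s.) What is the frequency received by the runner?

1046 Hz

128 km/h = 35.56 m/s.
The runner is behind, so the racing car is moving away from it while the runner is moving toward the racing car.
General Doppler shift: f' = f · (v + v_o)/(v + v_s).
f' = 1135 × (330 + 7)/(330 + 35.56) = 1135 × 337/365.56 ≈ 1046 Hz.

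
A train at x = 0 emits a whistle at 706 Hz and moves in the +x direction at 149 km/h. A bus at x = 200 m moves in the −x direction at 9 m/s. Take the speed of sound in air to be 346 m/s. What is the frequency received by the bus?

149 km/h = 41.39 m/s.
The observer lies on the +x side, so the source is heading toward the observer and the observer is heading toward the source.
Both move, so f' = f · (v + v_o)/(v − v_s).
f' = 706 × (346 + 9)/(346 − 41.39) = 706 × 355/304.61 ≈ 823 Hz.

823 Hz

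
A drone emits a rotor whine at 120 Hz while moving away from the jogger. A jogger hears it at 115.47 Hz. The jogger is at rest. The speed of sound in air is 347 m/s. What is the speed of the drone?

f' = f · v/(v + v_s) ⇒ v_s = v · |1 − f/f'|.
v_s = 347 × |1 − 120/115.47| = 347 × 0.03923 ≈ 13.6 m/s.

13.6 m/s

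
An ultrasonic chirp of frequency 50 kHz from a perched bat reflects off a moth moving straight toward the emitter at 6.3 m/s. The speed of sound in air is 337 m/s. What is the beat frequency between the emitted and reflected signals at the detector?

1905 Hz

The moth first receives the wave as a moving observer: f₁ = f₀ · (v + u)/v = 50 × (337 + 6.3)/337 ≈ 50.935 kHz.
The reflection then acts as a moving source: f₂ = f₁ · v/(v − u) ≈ 51.905 kHz.
Equivalently f₂ = f₀ · (v + u)/(v − u).
Beat frequency (with f₀ = 50000 Hz): |f₂ − f₀| = 2u·f₀/(v − u) = 2 × 6.3 × 50000/330.7 ≈ 1905 Hz.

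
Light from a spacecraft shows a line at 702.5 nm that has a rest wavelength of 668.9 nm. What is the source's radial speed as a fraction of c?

λ'/λ₀ = 1.0502 > 1 (redshift), so the source is receding.
λ'/λ₀ = √((1 + β)/(1 − β)) for a receding source ⇒ β = (r² − 1)/(r² + 1) with r = λ'/λ₀.
β = (1.1030 − 1)/(1.1030 + 1) ≈ 0.049.

0.049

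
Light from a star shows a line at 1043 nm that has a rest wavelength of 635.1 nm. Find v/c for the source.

λ'/λ₀ = 1.6423 > 1 (redshift), so the source is receding.
λ'/λ₀ = √((1 + β)/(1 − β)) for a receding source ⇒ β = (r² − 1)/(r² + 1) with r = λ'/λ₀.
β = (2.6970 − 1)/(2.6970 + 1) ≈ 0.459.

0.459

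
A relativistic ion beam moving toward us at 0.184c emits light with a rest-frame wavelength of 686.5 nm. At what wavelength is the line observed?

Relativistic Doppler for wavelength: λ' = λ₀ · √((1 − β)/(1 + β)).
λ' = 686.5 × √(0.8160/1.1840) = 686.5 × 0.83017 ≈ 569.9 nm.

569.9 nm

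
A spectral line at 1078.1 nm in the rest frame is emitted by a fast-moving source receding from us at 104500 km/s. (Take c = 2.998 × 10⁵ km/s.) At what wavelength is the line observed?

1551.2 nm

β = v/c = 104500/299800 = 0.3486.
Relativistic Doppler for wavelength: λ' = λ₀ · √((1 + β)/(1 − β)).
λ' = 1078.1 × √(1.3486/0.6514) = 1078.1 × 1.43880 ≈ 1551.2 nm.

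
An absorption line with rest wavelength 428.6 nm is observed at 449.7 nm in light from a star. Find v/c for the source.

0.048

λ'/λ₀ = 1.0492 > 1 (redshift), so the source is receding.
λ'/λ₀ = √((1 + β)/(1 − β)) for a receding source ⇒ β = (r² − 1)/(r² + 1) with r = λ'/λ₀.
β = (1.1009 − 1)/(1.1009 + 1) ≈ 0.048.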